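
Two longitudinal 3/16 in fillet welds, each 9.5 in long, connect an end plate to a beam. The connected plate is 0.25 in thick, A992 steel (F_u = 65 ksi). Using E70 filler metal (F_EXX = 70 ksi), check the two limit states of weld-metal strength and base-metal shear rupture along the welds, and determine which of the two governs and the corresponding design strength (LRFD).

φR_n ≈ 79.3 kips (weld metal governs)

t_e = 0.707 × 0.1875 = 0.1326 in; L = 19 in.
Weld metal: φR_n = 0.75 × 0.6 × 70 × 0.1326 × 19 = 79.34 kips.
Base metal (shear rupture): φR_n = 0.75 × 0.6 × 65 × 0.25 × 19 = 138.9 kips.
Governing: weld metal.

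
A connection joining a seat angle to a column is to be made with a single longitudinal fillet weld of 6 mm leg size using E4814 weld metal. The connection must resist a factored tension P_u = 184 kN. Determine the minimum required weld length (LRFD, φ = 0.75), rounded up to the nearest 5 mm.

L = 205 mm

E48XX → F_EXX = 480 MPa.
Throat t_e = 0.707 × 6 = 4.242 mm.
φr_n = 0.75 × 0.6 × 480 × 4.242 × 10⁻³ = 0.9163 kN/mm.
L_req = P_u / φr_n = 184 / 0.9163 = 200.8 mm total.
Round up → use L = 205 mm.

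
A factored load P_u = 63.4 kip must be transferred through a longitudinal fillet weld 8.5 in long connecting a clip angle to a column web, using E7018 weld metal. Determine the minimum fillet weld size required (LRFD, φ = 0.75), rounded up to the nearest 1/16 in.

E70XX → F_EXX = 70 ksi.
Total weld length L = 8.5 in.
Required throat t_e = P_u / (φ × 0.6 F_EXX × L) = 63.4 / (0.75 × 0.6 × 70 × 8.5) = 0.2368 in.
Required leg w = t_e / 0.707 = 0.3349 in → use 3/8 in.

w = 3/8 in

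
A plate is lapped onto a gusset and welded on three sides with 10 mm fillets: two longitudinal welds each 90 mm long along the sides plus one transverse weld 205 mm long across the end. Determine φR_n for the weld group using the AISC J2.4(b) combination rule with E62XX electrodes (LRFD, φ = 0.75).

φR_n ≈ 908 kN

E62XX → F_EXX = 620 MPa.
t_e = 0.707 × 10 = 7.07 mm.
R_nwl = 0.6 × 620 × 7.07 × 180 × 10⁻³ = 473.4 kN (longitudinal, 2 welds).
R_nwt = 0.6 × 620 × 7.07 × 205 × 10⁻³ = 539.2 kN (transverse, base value).
(i) R_nwl + R_nwt = 1013 kN; (ii) 0.85 R_nwl + 1.5 R_nwt = 1211 kN.
R_n = max = 1211 kN [governs: (ii)]; φR_n = 908.4 kN.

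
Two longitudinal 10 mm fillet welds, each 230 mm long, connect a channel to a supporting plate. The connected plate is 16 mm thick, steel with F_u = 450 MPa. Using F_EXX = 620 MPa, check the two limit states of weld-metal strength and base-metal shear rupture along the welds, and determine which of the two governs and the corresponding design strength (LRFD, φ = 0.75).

φR_n ≈ 907 kN (weld metal governs)

t_e = 0.707 × 10 = 7.07 mm; L = 460 mm.
Weld metal: φR_n = 0.75 × 0.6 × 620 × 7.07 × 460 × 10⁻³ = 907.4 kN.
Base metal (shear rupture): φR_n = 0.75 × 0.6 × 450 × 16 × 460 × 10⁻³ = 1490 kN.
Governing: weld metal.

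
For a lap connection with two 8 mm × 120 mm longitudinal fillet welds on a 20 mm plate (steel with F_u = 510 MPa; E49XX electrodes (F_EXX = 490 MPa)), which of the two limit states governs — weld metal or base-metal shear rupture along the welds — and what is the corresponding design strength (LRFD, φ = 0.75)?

t_e = 0.707 × 8 = 5.656 mm; L = 240 mm.
Weld metal: φR_n = 0.75 × 0.6 × 490 × 5.656 × 240 × 10⁻³ = 299.3 kN.
Base metal (shear rupture): φR_n = 0.75 × 0.6 × 510 × 20 × 240 × 10⁻³ = 1102 kN.
Governing: weld metal.

φR_n ≈ 299 kN (weld metal governs)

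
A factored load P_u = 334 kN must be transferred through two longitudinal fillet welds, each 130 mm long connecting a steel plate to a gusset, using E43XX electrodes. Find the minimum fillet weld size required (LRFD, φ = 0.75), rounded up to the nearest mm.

w = 10 mm

E43XX → F_EXX = 430 MPa.
Total weld length L = 260 mm.
Required throat t_e = P_u / (φ × 0.6 F_EXX × L) = 334 / (0.75 × 0.6 × 430 × 260 × 10⁻³) = 6.639 mm.
Required leg w = t_e / 0.707 = 9.39 mm → use 10 mm.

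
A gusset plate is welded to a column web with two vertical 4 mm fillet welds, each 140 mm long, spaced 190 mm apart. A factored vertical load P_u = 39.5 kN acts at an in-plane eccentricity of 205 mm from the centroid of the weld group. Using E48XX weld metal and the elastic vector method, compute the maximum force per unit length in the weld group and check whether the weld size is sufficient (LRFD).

f_max ≈ 442 N/mm; adequate

E48XX → F_EXX = 480 MPa.
Total weld length L_w = 280 mm. Treat welds as unit-width lines.
Polar moment about centroid: J = 2[d³/12 + d(b/2)²] = 2[140³/12 + 140×95²] = 2984000 mm³.
Direct shear f_v = P/L_w = 39.5×10³ / 280 = 141.1 N/mm (vertical).
Torsion M = P·e = 39.5×10³ × 205 = 8097500 N·mm.
Critical point at (x, y) = (95, 70) from centroid. f_tx = M·y/J = 189.9 N/mm; f_ty = M·x/J = 257.8 N/mm.
Resultant f_max = √[f_tx² + (f_v + f_ty)²] = √[189.9² + (141.1 + 257.8)²] = 441.8 N/mm.
Capacity per unit length: φr_n = 0.75 × 0.6 × 480 × (0.707 × 4) = 610.8 N/mm.
441.8 ≤ 610.8 → adequate.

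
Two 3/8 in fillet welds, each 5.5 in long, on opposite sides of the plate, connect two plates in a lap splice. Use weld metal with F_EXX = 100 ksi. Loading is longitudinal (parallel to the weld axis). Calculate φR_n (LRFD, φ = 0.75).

φR_n ≈ 131 kip

Effective throat t_e = 0.707 × 0.375 = 0.2651 in.
Total length L = 11 in; A_we = 0.2651 × 11 = 2.916 in².
F_nw = 0.6 F_EXX = 0.6 × 100 = 60 ksi.
φR_n = 0.75 × 60 × 2.916 = 131.2 kip.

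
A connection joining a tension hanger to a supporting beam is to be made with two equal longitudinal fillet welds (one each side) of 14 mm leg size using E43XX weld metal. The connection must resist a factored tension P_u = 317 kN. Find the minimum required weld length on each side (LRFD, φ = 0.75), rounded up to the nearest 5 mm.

E43XX → F_EXX = 430 MPa.
Throat t_e = 0.707 × 14 = 9.898 mm.
φr_n = 0.75 × 0.6 × 430 × 9.898 × 10⁻³ = 1.915 kN/mm.
L_req = P_u / φr_n = 317 / 1.915 = 165.5 mm total.
Per side: 165.5 / 2 = 82.76 mm.
Round up → use L = 85 mm on each side.

L = 85 mm on each side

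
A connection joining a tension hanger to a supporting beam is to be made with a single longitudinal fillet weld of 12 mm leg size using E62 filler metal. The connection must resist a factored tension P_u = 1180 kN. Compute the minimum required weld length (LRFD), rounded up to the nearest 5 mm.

E62XX → F_EXX = 620 MPa.
Throat t_e = 0.707 × 12 = 8.484 mm.
φr_n = 0.75 × 0.6 × 620 × 8.484 × 10⁻³ = 2.367 kN/mm.
L_req = P_u / φr_n = 1180 / 2.367 = 498.5 mm total.
Round up → use L = 500 mm.

L = 500 mm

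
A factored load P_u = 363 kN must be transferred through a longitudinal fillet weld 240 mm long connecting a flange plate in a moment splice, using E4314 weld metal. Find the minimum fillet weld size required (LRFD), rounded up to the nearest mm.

w = 12 mm

E43XX → F_EXX = 430 MPa.
Total weld length L = 240 mm.
Required throat t_e = P_u / (φ × 0.6 F_EXX × L) = 363 / (0.75 × 0.6 × 430 × 240 × 10⁻³) = 7.817 mm.
Required leg w = t_e / 0.707 = 11.06 mm → use 12 mm.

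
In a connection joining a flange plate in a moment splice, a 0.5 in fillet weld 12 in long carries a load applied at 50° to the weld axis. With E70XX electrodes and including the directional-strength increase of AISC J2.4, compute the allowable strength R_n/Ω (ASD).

E70XX → F_EXX = 70 ksi.
t_e = 0.707 × 0.5 = 0.3535 in; A_we = 0.3535 × 12 = 4.242 in².
Directional factor: 1.0 + 0.5 sin^1.5(50°) = 1.335.
F_nw = 0.6 × 70 × 1.335 = 56.08 ksi.
R_n/Ω = (56.08 × 4.242) / 2.0 = 118.9 kip.

R_n/Ω ≈ 119 kip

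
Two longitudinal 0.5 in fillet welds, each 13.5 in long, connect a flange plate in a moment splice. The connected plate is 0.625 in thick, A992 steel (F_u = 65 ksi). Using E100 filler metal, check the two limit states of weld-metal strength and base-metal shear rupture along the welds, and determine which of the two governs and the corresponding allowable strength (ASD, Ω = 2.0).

E100XX → F_EXX = 100 ksi.
t_e = 0.707 × 0.5 = 0.3535 in; L = 27 in.
Weld metal: R_n/Ω = (1/2.0) × 0.6 × 100 × 0.3535 × 27 = 286.3 kip.
Base metal (shear rupture): R_n/Ω = (1/2.0) × 0.6 × 65 × 0.625 × 27 = 329.1 kip.
Governing: weld metal.

R_n/Ω ≈ 286 kip (weld metal governs)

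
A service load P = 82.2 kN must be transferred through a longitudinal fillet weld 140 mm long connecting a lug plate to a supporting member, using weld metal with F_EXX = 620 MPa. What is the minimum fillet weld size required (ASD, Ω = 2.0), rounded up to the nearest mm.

w = 5 mm

Total weld length L = 140 mm.
Required throat t_e = P × Ω / (0.6 F_EXX × L) = 82.2 × 2.0 / (0.6 × 620 × 140 × 10⁻³) = 3.157 mm.
Required leg w = t_e / 0.707 = 4.465 mm → use 5 mm.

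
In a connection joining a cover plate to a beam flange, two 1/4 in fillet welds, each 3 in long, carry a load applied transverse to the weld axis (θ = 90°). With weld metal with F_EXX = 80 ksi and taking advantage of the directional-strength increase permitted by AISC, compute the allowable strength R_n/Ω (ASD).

t_e = 0.707 × 0.25 = 0.1767 in; A_we = 0.1767 × 6 = 1.06 in².
Directional factor: 1.0 + 0.5 sin^1.5(90°) = 1.5.
F_nw = 0.6 × 80 × 1.5 = 72 ksi.
R_n/Ω = (72 × 1.06) / 2.0 = 38.18 kip.

R_n/Ω ≈ 38.2 kip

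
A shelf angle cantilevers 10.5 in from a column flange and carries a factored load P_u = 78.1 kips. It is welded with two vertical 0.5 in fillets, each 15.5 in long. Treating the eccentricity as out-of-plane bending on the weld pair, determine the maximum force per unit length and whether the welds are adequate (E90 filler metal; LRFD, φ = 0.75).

E90XX → F_EXX = 90 ksi.
L_w = 2 × 15.5 = 31 in; section modulus (unit throat) S = 2 × L²/6 = 80.08 in².
Direct shear f_v = P/L_w = 78.1/31 = 2.519 kip/in.
Moment M = P × e = 78.1 × 10.5 = 820.05 kip·in; bending f_b = M/S = 10.24 kip/in.
f_max = √(f_v² + f_b²) = √(2.519² + 10.24²) = 10.55 kip/in.
φr_n = 0.75 × 0.6 × 90 × (0.707 × 0.5) = 14.32 kip/in → adequate.

f_max ≈ 10.5 kip/in; adequate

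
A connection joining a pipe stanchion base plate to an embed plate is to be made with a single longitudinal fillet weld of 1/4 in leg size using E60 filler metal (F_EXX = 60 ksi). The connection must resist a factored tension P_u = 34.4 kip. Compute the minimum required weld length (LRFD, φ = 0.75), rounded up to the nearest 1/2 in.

L = 7.5 in

Throat t_e = 0.707 × 0.25 = 0.1767 in.
φr_n = 0.75 × 0.6 × 60 × 0.1767 = 4.772 kip/in.
L_req = P_u / φr_n = 34.4 / 4.772 = 7.208 in total.
Round up → use L = 7.5 in.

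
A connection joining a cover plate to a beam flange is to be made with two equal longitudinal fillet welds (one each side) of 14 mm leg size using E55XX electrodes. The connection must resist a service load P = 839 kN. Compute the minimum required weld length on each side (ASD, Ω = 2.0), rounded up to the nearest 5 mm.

E55XX → F_EXX = 550 MPa.
Throat t_e = 0.707 × 14 = 9.898 mm.
r_n/Ω = (0.6 × 550 × 9.898) / 2.0 = 1633 N/mm = 1.633 kN/mm.
L_req = P / (r_n/Ω) = 839 / 1.633 = 513.7 mm total.
Per side: 513.7 / 2 = 256.9 mm.
Round up → use L = 260 mm on each side.

L = 260 mm on each side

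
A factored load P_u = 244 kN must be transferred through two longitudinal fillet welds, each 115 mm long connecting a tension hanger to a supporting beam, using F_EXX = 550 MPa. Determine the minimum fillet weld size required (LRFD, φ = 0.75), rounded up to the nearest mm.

Total weld length L = 230 mm.
Required throat t_e = P_u / (φ × 0.6 F_EXX × L) = 244 / (0.75 × 0.6 × 550 × 230 × 10⁻³) = 4.286 mm.
Required leg w = t_e / 0.707 = 6.063 mm → use 7 mm.

w = 7 mm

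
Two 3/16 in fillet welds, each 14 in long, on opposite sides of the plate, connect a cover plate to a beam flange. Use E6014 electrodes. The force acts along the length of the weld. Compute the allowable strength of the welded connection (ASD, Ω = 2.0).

R_n/Ω ≈ 66.8 kips

E60XX → F_EXX = 60 ksi.
Effective throat t_e = 0.707 × 0.1875 = 0.1326 in.
Total length L = 28 in; A_we = 0.1326 × 28 = 3.712 in².
F_nw = 0.6 F_EXX = 0.6 × 60 = 36 ksi.
R_n = 36 × 3.712 = 133.6 kips; R_n/Ω = 133.6/2.0 = 66.81 kips.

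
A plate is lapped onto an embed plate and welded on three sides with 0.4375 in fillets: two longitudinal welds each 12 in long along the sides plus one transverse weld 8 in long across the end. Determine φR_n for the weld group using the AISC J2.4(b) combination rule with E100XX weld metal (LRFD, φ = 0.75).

E100XX → F_EXX = 100 ksi.
t_e = 0.707 × 0.4375 = 0.3093 in.
R_nwl = 0.6 × 100 × 0.3093 × 24 = 445.4 kips (longitudinal, 2 welds).
R_nwt = 0.6 × 100 × 0.3093 × 8 = 148.5 kips (transverse, base value).
(i) R_nwl + R_nwt = 593.9 kips; (ii) 0.85 R_nwl + 1.5 R_nwt = 601.3 kips.
R_n = max = 601.3 kips [governs: (ii)]; φR_n = 451 kips.

φR_n ≈ 451 kips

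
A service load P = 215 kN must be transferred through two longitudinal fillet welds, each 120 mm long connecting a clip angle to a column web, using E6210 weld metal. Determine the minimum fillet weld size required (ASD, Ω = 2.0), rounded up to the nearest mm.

E62XX → F_EXX = 620 MPa.
Total weld length L = 240 mm.
Required throat t_e = P × Ω / (0.6 F_EXX × L) = 215 × 2.0 / (0.6 × 620 × 240 × 10⁻³) = 4.816 mm.
Required leg w = t_e / 0.707 = 6.812 mm → use 7 mm.

w = 7 mm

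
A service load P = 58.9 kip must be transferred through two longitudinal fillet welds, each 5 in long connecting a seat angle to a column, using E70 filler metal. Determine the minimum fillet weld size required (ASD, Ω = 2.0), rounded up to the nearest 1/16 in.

E70XX → F_EXX = 70 ksi.
Total weld length L = 10 in.
Required throat t_e = P × Ω / (0.6 F_EXX × L) = 58.9 × 2.0 / (0.6 × 70 × 10) = 0.2805 in.
Required leg w = t_e / 0.707 = 0.3967 in → use 7/16 in.

w = 7/16 in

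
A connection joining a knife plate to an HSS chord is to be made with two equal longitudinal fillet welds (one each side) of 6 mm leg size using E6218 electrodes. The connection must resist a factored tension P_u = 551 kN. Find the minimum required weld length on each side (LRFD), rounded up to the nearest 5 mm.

L = 235 mm on each side

E62XX → F_EXX = 620 MPa.
Throat t_e = 0.707 × 6 = 4.242 mm.
φr_n = 0.75 × 0.6 × 620 × 4.242 × 10⁻³ = 1.184 kN/mm.
L_req = P_u / φr_n = 551 / 1.184 = 465.6 mm total.
Per side: 465.6 / 2 = 232.8 mm.
Round up → use L = 235 mm on each side.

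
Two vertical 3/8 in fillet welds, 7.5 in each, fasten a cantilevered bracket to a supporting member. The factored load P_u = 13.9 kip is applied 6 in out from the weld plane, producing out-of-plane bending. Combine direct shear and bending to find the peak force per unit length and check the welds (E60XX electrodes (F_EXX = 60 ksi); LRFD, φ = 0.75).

f_max ≈ 4.54 kip/in; adequate

L_w = 2 × 7.5 = 15 in; section modulus (unit throat) S = 2 × L²/6 = 18.75 in².
Direct shear f_v = P/L_w = 13.9/15 = 0.9267 kip/in.
Moment M = P × e = 13.9 × 6 = 83.4 kip·in; bending f_b = M/S = 4.448 kip/in.
f_max = √(f_v² + f_b²) = √(0.9267² + 4.448²) = 4.544 kip/in.
φr_n = 0.75 × 0.6 × 60 × (0.707 × 0.375) = 7.158 kip/in → adequate.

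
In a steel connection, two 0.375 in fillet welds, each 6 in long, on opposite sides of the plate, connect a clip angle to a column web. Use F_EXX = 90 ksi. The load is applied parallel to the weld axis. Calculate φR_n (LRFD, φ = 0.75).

φR_n ≈ 129 kip

Effective throat t_e = 0.707 × 0.375 = 0.2651 in.
Total length L = 12 in; A_we = 0.2651 × 12 = 3.181 in².
F_nw = 0.6 F_EXX = 0.6 × 90 = 54 ksi.
φR_n = 0.75 × 54 × 3.181 = 128.9 kip.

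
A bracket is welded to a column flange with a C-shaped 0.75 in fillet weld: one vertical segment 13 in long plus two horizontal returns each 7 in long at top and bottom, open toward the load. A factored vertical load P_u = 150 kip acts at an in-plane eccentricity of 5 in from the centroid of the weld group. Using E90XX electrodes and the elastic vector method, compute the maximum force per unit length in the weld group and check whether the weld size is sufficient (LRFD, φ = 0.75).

f_max ≈ 11.2 kip/in; adequate

E90XX → F_EXX = 90 ksi.
Total weld length L_w = 27 in. Treat welds as unit-width lines.
Centroid: x̄ = 2×7×3.5 / 27 = 1.815 in from the vertical weld.
Polar moment about centroid: J = I_x + I_y = [13³/12 + 2×7×6.5²] + [13×1.815² + 2(7³/12 + 7×1.685²)] = 914.3 in³.
Direct shear f_v = P/L_w = 150 / 27 = 5.556 kip/in (vertical).
Torsion M = P·e = 150 × 5 = 750 kip·in.
Critical point at (x, y) = (5.185, 6.5) from centroid. f_tx = M·y/J = 5.332 kip/in; f_ty = M·x/J = 4.253 kip/in.
Resultant f_max = √[f_tx² + (f_v + f_ty)²] = √[5.332² + (5.556 + 4.253)²] = 11.16 kip/in.
Capacity per unit length: φr_n = 0.75 × 0.6 × 90 × (0.707 × 0.75) = 21.48 kip/in.
11.16 ≤ 21.48 → adequate.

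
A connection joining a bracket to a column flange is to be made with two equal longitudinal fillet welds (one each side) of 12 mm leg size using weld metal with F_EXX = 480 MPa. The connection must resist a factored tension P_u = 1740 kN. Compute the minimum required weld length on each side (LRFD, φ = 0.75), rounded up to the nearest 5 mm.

L = 475 mm on each side

Throat t_e = 0.707 × 12 = 8.484 mm.
φr_n = 0.75 × 0.6 × 480 × 8.484 × 10⁻³ = 1.833 kN/mm.
L_req = P_u / φr_n = 1740 / 1.833 = 949.5 mm total.
Per side: 949.5 / 2 = 474.7 mm.
Round up → use L = 475 mm on each side.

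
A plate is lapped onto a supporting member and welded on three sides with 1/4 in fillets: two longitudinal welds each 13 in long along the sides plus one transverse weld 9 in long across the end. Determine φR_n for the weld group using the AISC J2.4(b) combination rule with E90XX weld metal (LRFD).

φR_n ≈ 255 kips

E90XX → F_EXX = 90 ksi.
t_e = 0.707 × 0.25 = 0.1767 in.
R_nwl = 0.6 × 90 × 0.1767 × 26 = 248.2 kips (longitudinal, 2 welds).
R_nwt = 0.6 × 90 × 0.1767 × 9 = 85.9 kips (transverse, base value).
(i) R_nwl + R_nwt = 334.1 kips; (ii) 0.85 R_nwl + 1.5 R_nwt = 339.8 kips.
R_n = max = 339.8 kips [governs: (ii)]; φR_n = 254.8 kips.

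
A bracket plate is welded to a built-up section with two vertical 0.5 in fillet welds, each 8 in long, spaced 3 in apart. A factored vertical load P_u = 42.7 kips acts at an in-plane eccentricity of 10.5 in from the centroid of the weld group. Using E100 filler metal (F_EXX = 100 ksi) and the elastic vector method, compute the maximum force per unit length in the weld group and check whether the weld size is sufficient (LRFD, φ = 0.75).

f_max ≈ 16.9 kip/in; NOT adequate

Total weld length L_w = 16 in. Treat welds as unit-width lines.
Polar moment about centroid: J = 2[d³/12 + d(b/2)²] = 2[8³/12 + 8×1.5²] = 121.3 in³.
Direct shear f_v = P/L_w = 42.7 / 16 = 2.669 kip/in (vertical).
Torsion M = P·e = 42.7 × 10.5 = 448.35 kip·in.
Critical point at (x, y) = (1.5, 4) from centroid. f_tx = M·y/J = 14.78 kip/in; f_ty = M·x/J = 5.543 kip/in.
Resultant f_max = √[f_tx² + (f_v + f_ty)²] = √[14.78² + (2.669 + 5.543)²] = 16.91 kip/in.
Capacity per unit length: φr_n = 0.75 × 0.6 × 100 × (0.707 × 0.5) = 15.91 kip/in.
16.91 > 15.91 → NOT adequate.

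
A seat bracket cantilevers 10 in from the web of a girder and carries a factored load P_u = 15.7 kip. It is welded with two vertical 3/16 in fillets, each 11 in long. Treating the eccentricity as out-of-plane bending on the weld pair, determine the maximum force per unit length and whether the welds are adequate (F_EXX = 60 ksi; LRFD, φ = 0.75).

f_max ≈ 3.96 kip/in; NOT adequate

L_w = 2 × 11 = 22 in; section modulus (unit throat) S = 2 × L²/6 = 40.33 in².
Direct shear f_v = P/L_w = 15.7/22 = 0.7136 kip/in.
Moment M = P × e = 15.7 × 10 = 157 kip·in; bending f_b = M/S = 3.893 kip/in.
f_max = √(f_v² + f_b²) = √(0.7136² + 3.893²) = 3.957 kip/in.
φr_n = 0.75 × 0.6 × 60 × (0.707 × 0.1875) = 3.579 kip/in → NOT adequate.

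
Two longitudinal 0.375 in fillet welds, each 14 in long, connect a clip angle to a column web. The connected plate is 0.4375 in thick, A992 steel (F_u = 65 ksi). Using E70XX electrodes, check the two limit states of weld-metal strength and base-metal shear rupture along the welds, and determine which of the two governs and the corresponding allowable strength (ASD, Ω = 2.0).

E70XX → F_EXX = 70 ksi.
t_e = 0.707 × 0.375 = 0.2651 in; L = 28 in.
Weld metal: R_n/Ω = (1/2.0) × 0.6 × 70 × 0.2651 × 28 = 155.9 kips.
Base metal (shear rupture): R_n/Ω = (1/2.0) × 0.6 × 65 × 0.4375 × 28 = 238.9 kips.
Governing: weld metal.

R_n/Ω ≈ 156 kips (weld metal governs)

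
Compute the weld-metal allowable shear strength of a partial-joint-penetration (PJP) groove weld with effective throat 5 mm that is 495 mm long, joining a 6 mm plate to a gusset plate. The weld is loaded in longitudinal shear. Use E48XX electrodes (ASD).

E48XX → F_EXX = 480 MPa.
Effective throat (given) t_e = 5 mm.
A_we = 5 × 495 = 2475 mm².
F_nw = 0.6 F_EXX = 288 MPa.
R_n/Ω = (288 × 2475) / 2.0 × 10⁻³ = 356.4 kN.

R_n/Ω ≈ 356 kN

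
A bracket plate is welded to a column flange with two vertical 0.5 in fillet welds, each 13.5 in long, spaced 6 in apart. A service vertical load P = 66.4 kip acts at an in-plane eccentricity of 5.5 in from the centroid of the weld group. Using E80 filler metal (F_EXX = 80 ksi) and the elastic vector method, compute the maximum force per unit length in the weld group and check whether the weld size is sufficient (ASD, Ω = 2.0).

f_max ≈ 5.6 kip/in; adequate

Total weld length L_w = 27 in. Treat welds as unit-width lines.
Polar moment about centroid: J = 2[d³/12 + d(b/2)²] = 2[13.5³/12 + 13.5×3²] = 653.1 in³.
Direct shear f_v = P/L_w = 66.4 / 27 = 2.459 kip/in (vertical).
Torsion M = P·e = 66.4 × 5.5 = 365.2 kip·in.
Critical point at (x, y) = (3, 6.75) from centroid. f_tx = M·y/J = 3.775 kip/in; f_ty = M·x/J = 1.678 kip/in.
Resultant f_max = √[f_tx² + (f_v + f_ty)²] = √[3.775² + (2.459 + 1.678)²] = 5.6 kip/in.
Capacity per unit length: r_n/Ω = (1/2.0) × 0.6 × 80 × (0.707 × 0.5) = 8.484 kip/in.
5.6 ≤ 8.484 → adequate.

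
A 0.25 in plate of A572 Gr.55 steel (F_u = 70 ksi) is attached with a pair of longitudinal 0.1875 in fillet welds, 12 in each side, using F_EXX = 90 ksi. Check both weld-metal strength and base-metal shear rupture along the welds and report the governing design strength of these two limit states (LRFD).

φR_n ≈ 129 kips (weld metal governs)

t_e = 0.707 × 0.1875 = 0.1326 in; L = 24 in.
Weld metal: φR_n = 0.75 × 0.6 × 90 × 0.1326 × 24 = 128.9 kips.
Base metal (shear rupture): φR_n = 0.75 × 0.6 × 70 × 0.25 × 24 = 189 kips.
Governing: weld metal.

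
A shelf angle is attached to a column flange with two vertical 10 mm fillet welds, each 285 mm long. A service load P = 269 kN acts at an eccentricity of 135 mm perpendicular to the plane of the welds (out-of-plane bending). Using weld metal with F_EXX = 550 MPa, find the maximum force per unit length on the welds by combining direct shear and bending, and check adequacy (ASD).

f_max ≈ 1420 N/mm; NOT adequate

L_w = 2 × 285 = 570 mm; section modulus (unit throat) S = 2 × L²/6 = 27080 mm².
Direct shear f_v = P/L_w = 269×10³/570 = 471.9 N/mm.
Moment M = P × e = 269×10³ × 135 = 36315000 N·mm; bending f_b = M/S = 1341 N/mm.
f_max = √(f_v² + f_b²) = √(471.9² + 1341²) = 1422 N/mm.
r_n/Ω = (1/2.0) × 0.6 × 550 × (0.707 × 10) = 1167 N/mm → NOT adequate.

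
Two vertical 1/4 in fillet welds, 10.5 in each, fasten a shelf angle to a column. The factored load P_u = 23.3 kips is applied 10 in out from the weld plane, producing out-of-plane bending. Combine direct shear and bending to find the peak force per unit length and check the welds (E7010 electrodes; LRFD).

E70XX → F_EXX = 70 ksi.
L_w = 2 × 10.5 = 21 in; section modulus (unit throat) S = 2 × L²/6 = 36.75 in².
Direct shear f_v = P/L_w = 23.3/21 = 1.11 kip/in.
Moment M = P × e = 23.3 × 10 = 233 kip·in; bending f_b = M/S = 6.34 kip/in.
f_max = √(f_v² + f_b²) = √(1.11² + 6.34²) = 6.436 kip/in.
φr_n = 0.75 × 0.6 × 70 × (0.707 × 0.25) = 5.568 kip/in → NOT adequate.

f_max ≈ 6.44 kip/in; NOT adequate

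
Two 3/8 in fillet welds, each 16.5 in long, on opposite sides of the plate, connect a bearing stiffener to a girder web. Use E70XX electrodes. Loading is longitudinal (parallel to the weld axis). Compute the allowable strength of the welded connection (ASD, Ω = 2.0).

R_n/Ω ≈ 184 kips

E70XX → F_EXX = 70 ksi.
Effective throat t_e = 0.707 × 0.375 = 0.2651 in.
Total length L = 33 in; A_we = 0.2651 × 33 = 8.749 in².
F_nw = 0.6 F_EXX = 0.6 × 70 = 42 ksi.
R_n = 42 × 8.749 = 367.5 kips; R_n/Ω = 367.5/2.0 = 183.7 kips.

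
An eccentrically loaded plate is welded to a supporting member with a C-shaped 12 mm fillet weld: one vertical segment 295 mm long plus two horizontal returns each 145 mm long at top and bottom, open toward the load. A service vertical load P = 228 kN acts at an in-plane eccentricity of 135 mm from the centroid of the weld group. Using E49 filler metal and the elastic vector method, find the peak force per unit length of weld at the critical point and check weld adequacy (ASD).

E49XX → F_EXX = 490 MPa.
Total weld length L_w = 585 mm. Treat welds as unit-width lines.
Centroid: x̄ = 2×145×72.5 / 585 = 35.94 mm from the vertical weld.
Polar moment about centroid: J = I_x + I_y = [295³/12 + 2×145×147.5²] + [295×35.94² + 2(145³/12 + 145×36.56²)] = 9725000 mm³.
Direct shear f_v = P/L_w = 228×10³ / 585 = 389.7 N/mm (vertical).
Torsion M = P·e = 228×10³ × 135 = 30780000 N·mm.
Critical point at (x, y) = (109.1, 147.5) from centroid. f_tx = M·y/J = 466.8 N/mm; f_ty = M·x/J = 345.2 N/mm.
Resultant f_max = √[f_tx² + (f_v + f_ty)²] = √[466.8² + (389.7 + 345.2)²] = 870.6 N/mm.
Capacity per unit length: r_n/Ω = (1/2.0) × 0.6 × 490 × (0.707 × 12) = 1247 N/mm.
870.6 ≤ 1247 → adequate.

f_max ≈ 871 N/mm; adequate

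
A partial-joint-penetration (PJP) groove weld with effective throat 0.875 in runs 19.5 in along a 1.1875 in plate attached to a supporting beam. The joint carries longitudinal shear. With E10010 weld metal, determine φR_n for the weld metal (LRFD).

E100XX → F_EXX = 100 ksi.
Effective throat (given) t_e = 0.875 in.
A_we = 0.875 × 19.5 = 17.06 in².
F_nw = 0.6 F_EXX = 60 ksi.
φR_n = 0.75 × 60 × 17.06 = 767.8 kip.

φR_n ≈ 768 kip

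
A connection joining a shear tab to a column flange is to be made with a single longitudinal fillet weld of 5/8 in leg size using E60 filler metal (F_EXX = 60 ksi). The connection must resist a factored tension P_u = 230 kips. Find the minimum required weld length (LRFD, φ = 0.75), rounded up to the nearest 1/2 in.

Throat t_e = 0.707 × 0.625 = 0.4419 in.
φr_n = 0.75 × 0.6 × 60 × 0.4419 = 11.93 kips/in.
L_req = P_u / φr_n = 230 / 11.93 = 19.28 in total.
Round up → use L = 19.5 in.

L = 19.5 in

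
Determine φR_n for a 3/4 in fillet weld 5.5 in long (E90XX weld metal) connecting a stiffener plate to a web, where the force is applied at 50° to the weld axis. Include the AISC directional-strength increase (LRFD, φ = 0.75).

φR_n ≈ 158 kip

E90XX → F_EXX = 90 ksi.
t_e = 0.707 × 0.75 = 0.5302 in; A_we = 0.5302 × 5.5 = 2.916 in².
Directional factor: 1.0 + 0.5 sin^1.5(50°) = 1.335.
F_nw = 0.6 × 90 × 1.335 = 72.1 ksi.
φR_n = 0.75 × 72.1 × 2.916 = 157.7 kip.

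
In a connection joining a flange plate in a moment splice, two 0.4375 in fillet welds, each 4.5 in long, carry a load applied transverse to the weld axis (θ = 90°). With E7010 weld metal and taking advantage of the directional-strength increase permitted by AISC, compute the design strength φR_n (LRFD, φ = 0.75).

E70XX → F_EXX = 70 ksi.
t_e = 0.707 × 0.4375 = 0.3093 in; A_we = 0.3093 × 9 = 2.784 in².
Directional factor: 1.0 + 0.5 sin^1.5(90°) = 1.5.
F_nw = 0.6 × 70 × 1.5 = 63 ksi.
φR_n = 0.75 × 63 × 2.784 = 131.5 kips.

φR_n ≈ 132 kips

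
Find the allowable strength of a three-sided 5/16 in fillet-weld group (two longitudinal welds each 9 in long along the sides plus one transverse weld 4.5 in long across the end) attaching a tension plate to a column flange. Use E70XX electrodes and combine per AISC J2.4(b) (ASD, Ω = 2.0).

R_n/Ω ≈ 104 kips

E70XX → F_EXX = 70 ksi.
t_e = 0.707 × 0.3125 = 0.2209 in.
R_nwl = 0.6 × 70 × 0.2209 × 18 = 167 kips (longitudinal, 2 welds).
R_nwt = 0.6 × 70 × 0.2209 × 4.5 = 41.76 kips (transverse, base value).
(i) R_nwl + R_nwt = 208.8 kips; (ii) 0.85 R_nwl + 1.5 R_nwt = 204.6 kips.
R_n = max = 208.8 kips [governs: (i)]; R_n/Ω = 104.4 kips.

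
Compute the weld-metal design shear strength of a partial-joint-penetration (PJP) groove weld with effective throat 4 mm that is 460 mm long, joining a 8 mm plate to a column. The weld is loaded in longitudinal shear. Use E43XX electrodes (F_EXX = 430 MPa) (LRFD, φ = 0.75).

Effective throat (given) t_e = 4 mm.
A_we = 4 × 460 = 1840 mm².
F_nw = 0.6 F_EXX = 258 MPa.
φR_n = 0.75 × 258 × 1840 × 10⁻³ = 356 kN.

φR_n ≈ 356 kN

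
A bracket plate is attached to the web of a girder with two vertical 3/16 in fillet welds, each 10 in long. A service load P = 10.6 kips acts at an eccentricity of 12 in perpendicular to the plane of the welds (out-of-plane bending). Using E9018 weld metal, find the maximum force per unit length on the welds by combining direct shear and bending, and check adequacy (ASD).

E90XX → F_EXX = 90 ksi.
L_w = 2 × 10 = 20 in; section modulus (unit throat) S = 2 × L²/6 = 33.33 in².
Direct shear f_v = P/L_w = 10.6/20 = 0.53 kip/in.
Moment M = P × e = 10.6 × 12 = 127.2 kip·in; bending f_b = M/S = 3.816 kip/in.
f_max = √(f_v² + f_b²) = √(0.53² + 3.816²) = 3.853 kip/in.
r_n/Ω = (1/2.0) × 0.6 × 90 × (0.707 × 0.1875) = 3.579 kip/in → NOT adequate.

f_max ≈ 3.85 kip/in; NOT adequate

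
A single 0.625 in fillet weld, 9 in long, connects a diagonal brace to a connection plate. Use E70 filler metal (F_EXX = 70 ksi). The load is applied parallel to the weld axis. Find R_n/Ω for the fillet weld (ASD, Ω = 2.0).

Effective throat t_e = 0.707 × 0.625 = 0.4419 in.
Total length L = 9 in; A_we = 0.4419 × 9 = 3.977 in².
F_nw = 0.6 F_EXX = 0.6 × 70 = 42 ksi.
R_n = 42 × 3.977 = 167 kip; R_n/Ω = 167/2.0 = 83.51 kip.

R_n/Ω ≈ 83.5 kip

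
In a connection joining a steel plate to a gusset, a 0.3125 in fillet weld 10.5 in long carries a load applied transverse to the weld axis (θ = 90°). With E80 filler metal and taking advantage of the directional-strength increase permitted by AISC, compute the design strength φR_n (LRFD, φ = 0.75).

φR_n ≈ 125 kips

E80XX → F_EXX = 80 ksi.
t_e = 0.707 × 0.3125 = 0.2209 in; A_we = 0.2209 × 10.5 = 2.32 in².
Directional factor: 1.0 + 0.5 sin^1.5(90°) = 1.5.
F_nw = 0.6 × 80 × 1.5 = 72 ksi.
φR_n = 0.75 × 72 × 2.32 = 125.3 kips.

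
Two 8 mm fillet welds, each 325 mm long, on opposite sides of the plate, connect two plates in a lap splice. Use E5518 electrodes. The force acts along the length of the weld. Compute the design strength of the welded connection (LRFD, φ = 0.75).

E55XX → F_EXX = 550 MPa.
Effective throat t_e = 0.707 × 8 = 5.656 mm.
Total length L = 650 mm; A_we = 5.656 × 650 = 3676 mm².
F_nw = 0.6 F_EXX = 0.6 × 550 = 330 MPa.
φR_n = 0.75 × 330 × 3676 × 10⁻³ = 909.9 kN.

φR_n ≈ 910 kN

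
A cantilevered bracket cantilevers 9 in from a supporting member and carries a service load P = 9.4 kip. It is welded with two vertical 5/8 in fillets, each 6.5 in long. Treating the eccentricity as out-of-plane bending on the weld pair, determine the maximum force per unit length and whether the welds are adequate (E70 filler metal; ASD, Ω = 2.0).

E70XX → F_EXX = 70 ksi.
L_w = 2 × 6.5 = 13 in; section modulus (unit throat) S = 2 × L²/6 = 14.08 in².
Direct shear f_v = P/L_w = 9.4/13 = 0.7231 kip/in.
Moment M = P × e = 9.4 × 9 = 84.6 kip·in; bending f_b = M/S = 6.007 kip/in.
f_max = √(f_v² + f_b²) = √(0.7231² + 6.007²) = 6.05 kip/in.
r_n/Ω = (1/2.0) × 0.6 × 70 × (0.707 × 0.625) = 9.279 kip/in → adequate.

f_max ≈ 6.05 kip/in; adequate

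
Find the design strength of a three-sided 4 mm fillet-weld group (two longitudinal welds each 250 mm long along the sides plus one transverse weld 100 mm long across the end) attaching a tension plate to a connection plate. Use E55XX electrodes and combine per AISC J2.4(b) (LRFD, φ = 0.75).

E55XX → F_EXX = 550 MPa.
t_e = 0.707 × 4 = 2.828 mm.
R_nwl = 0.6 × 550 × 2.828 × 500 × 10⁻³ = 466.6 kN (longitudinal, 2 welds).
R_nwt = 0.6 × 550 × 2.828 × 100 × 10⁻³ = 93.32 kN (transverse, base value).
(i) R_nwl + R_nwt = 559.9 kN; (ii) 0.85 R_nwl + 1.5 R_nwt = 536.6 kN.
R_n = max = 559.9 kN [governs: (i)]; φR_n = 420 kN.

φR_n ≈ 420 kN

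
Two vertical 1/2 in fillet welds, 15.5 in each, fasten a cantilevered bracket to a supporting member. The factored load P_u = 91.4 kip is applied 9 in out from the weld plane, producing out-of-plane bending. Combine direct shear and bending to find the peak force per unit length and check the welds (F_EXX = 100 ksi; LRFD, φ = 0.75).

L_w = 2 × 15.5 = 31 in; section modulus (unit throat) S = 2 × L²/6 = 80.08 in².
Direct shear f_v = P/L_w = 91.4/31 = 2.948 kip/in.
Moment M = P × e = 91.4 × 9 = 822.6 kip·in; bending f_b = M/S = 10.27 kip/in.
f_max = √(f_v² + f_b²) = √(2.948² + 10.27²) = 10.69 kip/in.
φr_n = 0.75 × 0.6 × 100 × (0.707 × 0.5) = 15.91 kip/in → adequate.

f_max ≈ 10.7 kip/in; adequate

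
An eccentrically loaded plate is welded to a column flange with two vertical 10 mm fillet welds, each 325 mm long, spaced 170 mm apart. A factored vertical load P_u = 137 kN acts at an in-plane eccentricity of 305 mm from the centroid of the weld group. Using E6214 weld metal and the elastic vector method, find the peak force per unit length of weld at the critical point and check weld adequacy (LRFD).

E62XX → F_EXX = 620 MPa.
Total weld length L_w = 650 mm. Treat welds as unit-width lines.
Polar moment about centroid: J = 2[d³/12 + d(b/2)²] = 2[325³/12 + 325×85²] = 10420000 mm³.
Direct shear f_v = P/L_w = 137×10³ / 650 = 210.8 N/mm (vertical).
Torsion M = P·e = 137×10³ × 305 = 41785000 N·mm.
Critical point at (x, y) = (85, 162.5) from centroid. f_tx = M·y/J = 651.8 N/mm; f_ty = M·x/J = 340.9 N/mm.
Resultant f_max = √[f_tx² + (f_v + f_ty)²] = √[651.8² + (210.8 + 340.9)²] = 853.9 N/mm.
Capacity per unit length: φr_n = 0.75 × 0.6 × 620 × (0.707 × 10) = 1973 N/mm.
853.9 ≤ 1973 → adequate.

f_max ≈ 854 N/mm; adequate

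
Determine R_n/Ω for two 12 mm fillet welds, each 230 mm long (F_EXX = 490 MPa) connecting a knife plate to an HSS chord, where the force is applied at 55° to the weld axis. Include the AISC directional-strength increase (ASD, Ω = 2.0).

t_e = 0.707 × 12 = 8.484 mm; A_we = 8.484 × 460 = 3903 mm².
Directional factor: 1.0 + 0.5 sin^1.5(55°) = 1.371.
F_nw = 0.6 × 490 × 1.371 = 403 MPa.
R_n/Ω = (403 × 3903) / 2.0 × 10⁻³ = 786.4 kN.

R_n/Ω ≈ 786 kN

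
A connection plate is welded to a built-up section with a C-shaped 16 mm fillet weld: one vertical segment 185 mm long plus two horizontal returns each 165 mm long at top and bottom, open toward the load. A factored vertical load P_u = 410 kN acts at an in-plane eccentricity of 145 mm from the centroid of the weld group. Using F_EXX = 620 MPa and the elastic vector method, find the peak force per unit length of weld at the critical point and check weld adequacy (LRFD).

f_max ≈ 2430 N/mm; adequate

Total weld length L_w = 515 mm. Treat welds as unit-width lines.
Centroid: x̄ = 2×165×82.5 / 515 = 52.86 mm from the vertical weld.
Polar moment about centroid: J = I_x + I_y = [185³/12 + 2×165×92.5²] + [185×52.86² + 2(165³/12 + 165×29.64²)] = 4907000 mm³.
Direct shear f_v = P/L_w = 410×10³ / 515 = 796.1 N/mm (vertical).
Torsion M = P·e = 410×10³ × 145 = 59450000 N·mm.
Critical point at (x, y) = (112.1, 92.5) from centroid. f_tx = M·y/J = 1121 N/mm; f_ty = M·x/J = 1359 N/mm.
Resultant f_max = √[f_tx² + (f_v + f_ty)²] = √[1121² + (796.1 + 1359)²] = 2429 N/mm.
Capacity per unit length: φr_n = 0.75 × 0.6 × 620 × (0.707 × 16) = 3156 N/mm.
2429 ≤ 3156 → adequate.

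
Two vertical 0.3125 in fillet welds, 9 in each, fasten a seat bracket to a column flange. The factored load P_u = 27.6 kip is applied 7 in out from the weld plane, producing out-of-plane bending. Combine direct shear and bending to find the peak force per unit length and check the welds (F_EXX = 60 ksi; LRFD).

L_w = 2 × 9 = 18 in; section modulus (unit throat) S = 2 × L²/6 = 27 in².
Direct shear f_v = P/L_w = 27.6/18 = 1.533 kip/in.
Moment M = P × e = 27.6 × 7 = 193.2 kip·in; bending f_b = M/S = 7.156 kip/in.
f_max = √(f_v² + f_b²) = √(1.533² + 7.156²) = 7.318 kip/in.
φr_n = 0.75 × 0.6 × 60 × (0.707 × 0.3125) = 5.965 kip/in → NOT adequate.

f_max ≈ 7.32 kip/in; NOT adequate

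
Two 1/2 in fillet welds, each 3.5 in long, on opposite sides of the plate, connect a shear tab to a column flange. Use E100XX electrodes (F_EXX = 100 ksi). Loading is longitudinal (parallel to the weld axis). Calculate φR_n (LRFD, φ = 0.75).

Effective throat t_e = 0.707 × 0.5 = 0.3535 in.
Total length L = 7 in; A_we = 0.3535 × 7 = 2.474 in².
F_nw = 0.6 F_EXX = 0.6 × 100 = 60 ksi.
φR_n = 0.75 × 60 × 2.474 = 111.4 kip.

φR_n ≈ 111 kip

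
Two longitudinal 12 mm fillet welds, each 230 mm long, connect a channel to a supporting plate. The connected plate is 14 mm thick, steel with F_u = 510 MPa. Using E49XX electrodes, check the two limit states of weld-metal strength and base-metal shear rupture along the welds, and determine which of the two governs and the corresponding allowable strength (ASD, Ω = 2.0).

E49XX → F_EXX = 490 MPa.
t_e = 0.707 × 12 = 8.484 mm; L = 460 mm.
Weld metal: R_n/Ω = (1/2.0) × 0.6 × 490 × 8.484 × 460 × 10⁻³ = 573.7 kN.
Base metal (shear rupture): R_n/Ω = (1/2.0) × 0.6 × 510 × 14 × 460 × 10⁻³ = 985.3 kN.
Governing: weld metal.

R_n/Ω ≈ 574 kN (weld metal governs)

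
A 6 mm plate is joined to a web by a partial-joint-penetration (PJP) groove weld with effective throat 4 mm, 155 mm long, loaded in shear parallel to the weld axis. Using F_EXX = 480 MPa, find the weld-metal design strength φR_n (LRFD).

Effective throat (given) t_e = 4 mm.
A_we = 4 × 155 = 620 mm².
F_nw = 0.6 F_EXX = 288 MPa.
φR_n = 0.75 × 288 × 620 × 10⁻³ = 133.9 kN.

φR_n ≈ 134 kN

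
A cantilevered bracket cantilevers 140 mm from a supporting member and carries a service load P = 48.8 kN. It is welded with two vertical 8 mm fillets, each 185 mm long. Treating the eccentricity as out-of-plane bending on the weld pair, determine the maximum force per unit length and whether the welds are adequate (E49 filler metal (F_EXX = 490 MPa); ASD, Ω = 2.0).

f_max ≈ 613 N/mm; adequate

L_w = 2 × 185 = 370 mm; section modulus (unit throat) S = 2 × L²/6 = 11410 mm².
Direct shear f_v = P/L_w = 48.8×10³/370 = 131.9 N/mm.
Moment M = P × e = 48.8×10³ × 140 = 6832000 N·mm; bending f_b = M/S = 598.9 N/mm.
f_max = √(f_v² + f_b²) = √(131.9² + 598.9²) = 613.2 N/mm.
r_n/Ω = (1/2.0) × 0.6 × 490 × (0.707 × 8) = 831.4 N/mm → adequate.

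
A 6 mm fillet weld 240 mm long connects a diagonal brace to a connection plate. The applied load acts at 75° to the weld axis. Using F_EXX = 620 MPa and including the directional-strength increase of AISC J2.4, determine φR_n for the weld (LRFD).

t_e = 0.707 × 6 = 4.242 mm; A_we = 4.242 × 240 = 1018 mm².
Directional factor: 1.0 + 0.5 sin^1.5(75°) = 1.475.
F_nw = 0.6 × 620 × 1.475 = 548.6 MPa.
φR_n = 0.75 × 548.6 × 1018 × 10⁻³ = 418.9 kN.

φR_n ≈ 419 kN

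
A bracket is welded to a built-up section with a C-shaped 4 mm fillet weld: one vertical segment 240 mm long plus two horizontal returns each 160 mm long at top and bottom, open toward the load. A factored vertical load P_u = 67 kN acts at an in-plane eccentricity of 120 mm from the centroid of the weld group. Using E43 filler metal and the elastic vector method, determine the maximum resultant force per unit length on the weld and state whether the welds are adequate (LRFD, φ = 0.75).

E43XX → F_EXX = 430 MPa.
Total weld length L_w = 560 mm. Treat welds as unit-width lines.
Centroid: x̄ = 2×160×80 / 560 = 45.71 mm from the vertical weld.
Polar moment about centroid: J = I_x + I_y = [240³/12 + 2×160×120²] + [240×45.71² + 2(160³/12 + 160×34.29²)] = 7320000 mm³.
Direct shear f_v = P/L_w = 67×10³ / 560 = 119.6 N/mm (vertical).
Torsion M = P·e = 67×10³ × 120 = 8040000 N·mm.
Critical point at (x, y) = (114.3, 120) from centroid. f_tx = M·y/J = 131.8 N/mm; f_ty = M·x/J = 125.5 N/mm.
Resultant f_max = √[f_tx² + (f_v + f_ty)²] = √[131.8² + (119.6 + 125.5)²] = 278.3 N/mm.
Capacity per unit length: φr_n = 0.75 × 0.6 × 430 × (0.707 × 4) = 547.2 N/mm.
278.3 ≤ 547.2 → adequate.

f_max ≈ 278 N/mm; adequate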